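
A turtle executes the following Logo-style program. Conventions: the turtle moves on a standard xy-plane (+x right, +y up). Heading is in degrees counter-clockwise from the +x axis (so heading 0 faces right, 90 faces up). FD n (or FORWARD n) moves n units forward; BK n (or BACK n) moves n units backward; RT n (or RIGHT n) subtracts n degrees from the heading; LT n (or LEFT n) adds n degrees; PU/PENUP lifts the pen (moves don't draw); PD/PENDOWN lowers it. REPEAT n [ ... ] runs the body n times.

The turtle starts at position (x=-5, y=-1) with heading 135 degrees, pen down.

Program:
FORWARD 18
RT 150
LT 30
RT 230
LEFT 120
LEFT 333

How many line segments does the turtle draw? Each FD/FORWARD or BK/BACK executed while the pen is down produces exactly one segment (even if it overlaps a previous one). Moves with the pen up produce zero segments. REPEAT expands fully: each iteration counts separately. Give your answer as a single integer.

Executing turtle program step by step:
Start: pos=(-5,-1), heading=135, pen down
FD 18: (-5,-1) -> (-17.728,11.728) [heading=135, draw]
RT 150: heading 135 -> 345
LT 30: heading 345 -> 15
RT 230: heading 15 -> 145
LT 120: heading 145 -> 265
LT 333: heading 265 -> 238
Final: pos=(-17.728,11.728), heading=238, 1 segment(s) drawn
Segments drawn: 1

Answer: 1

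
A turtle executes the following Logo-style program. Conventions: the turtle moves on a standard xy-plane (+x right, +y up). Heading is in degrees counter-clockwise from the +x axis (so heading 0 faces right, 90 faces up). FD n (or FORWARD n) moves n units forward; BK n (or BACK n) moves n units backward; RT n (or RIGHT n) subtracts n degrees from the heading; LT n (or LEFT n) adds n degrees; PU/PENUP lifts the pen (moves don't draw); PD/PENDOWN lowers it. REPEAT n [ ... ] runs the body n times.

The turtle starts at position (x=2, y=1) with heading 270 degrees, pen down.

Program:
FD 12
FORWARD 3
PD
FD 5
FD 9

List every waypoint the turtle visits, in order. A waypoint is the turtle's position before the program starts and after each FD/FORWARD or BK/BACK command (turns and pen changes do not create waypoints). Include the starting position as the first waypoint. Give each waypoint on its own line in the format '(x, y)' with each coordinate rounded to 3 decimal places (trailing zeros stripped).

Executing turtle program step by step:
Start: pos=(2,1), heading=270, pen down
FD 12: (2,1) -> (2,-11) [heading=270, draw]
FD 3: (2,-11) -> (2,-14) [heading=270, draw]
PD: pen down
FD 5: (2,-14) -> (2,-19) [heading=270, draw]
FD 9: (2,-19) -> (2,-28) [heading=270, draw]
Final: pos=(2,-28), heading=270, 4 segment(s) drawn
Waypoints (5 total):
(2, 1)
(2, -11)
(2, -14)
(2, -19)
(2, -28)

Answer: (2, 1)
(2, -11)
(2, -14)
(2, -19)
(2, -28)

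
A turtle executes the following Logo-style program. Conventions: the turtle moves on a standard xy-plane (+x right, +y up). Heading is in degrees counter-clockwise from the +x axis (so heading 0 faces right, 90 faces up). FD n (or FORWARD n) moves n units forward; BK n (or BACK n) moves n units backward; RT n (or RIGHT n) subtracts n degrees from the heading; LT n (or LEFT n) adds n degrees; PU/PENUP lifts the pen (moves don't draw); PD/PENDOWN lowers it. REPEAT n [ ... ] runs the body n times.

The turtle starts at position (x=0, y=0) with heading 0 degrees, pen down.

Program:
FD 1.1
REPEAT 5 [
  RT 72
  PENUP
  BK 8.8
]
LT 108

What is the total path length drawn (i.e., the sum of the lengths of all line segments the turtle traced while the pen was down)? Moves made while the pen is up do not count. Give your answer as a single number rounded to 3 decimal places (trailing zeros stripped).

Executing turtle program step by step:
Start: pos=(0,0), heading=0, pen down
FD 1.1: (0,0) -> (1.1,0) [heading=0, draw]
REPEAT 5 [
  -- iteration 1/5 --
  RT 72: heading 0 -> 288
  PU: pen up
  BK 8.8: (1.1,0) -> (-1.619,8.369) [heading=288, move]
  -- iteration 2/5 --
  RT 72: heading 288 -> 216
  PU: pen up
  BK 8.8: (-1.619,8.369) -> (5.5,13.542) [heading=216, move]
  -- iteration 3/5 --
  RT 72: heading 216 -> 144
  PU: pen up
  BK 8.8: (5.5,13.542) -> (12.619,8.369) [heading=144, move]
  -- iteration 4/5 --
  RT 72: heading 144 -> 72
  PU: pen up
  BK 8.8: (12.619,8.369) -> (9.9,0) [heading=72, move]
  -- iteration 5/5 --
  RT 72: heading 72 -> 0
  PU: pen up
  BK 8.8: (9.9,0) -> (1.1,0) [heading=0, move]
]
LT 108: heading 0 -> 108
Final: pos=(1.1,0), heading=108, 1 segment(s) drawn

Segment lengths:
  seg 1: (0,0) -> (1.1,0), length = 1.1
Total = 1.1

Answer: 1.1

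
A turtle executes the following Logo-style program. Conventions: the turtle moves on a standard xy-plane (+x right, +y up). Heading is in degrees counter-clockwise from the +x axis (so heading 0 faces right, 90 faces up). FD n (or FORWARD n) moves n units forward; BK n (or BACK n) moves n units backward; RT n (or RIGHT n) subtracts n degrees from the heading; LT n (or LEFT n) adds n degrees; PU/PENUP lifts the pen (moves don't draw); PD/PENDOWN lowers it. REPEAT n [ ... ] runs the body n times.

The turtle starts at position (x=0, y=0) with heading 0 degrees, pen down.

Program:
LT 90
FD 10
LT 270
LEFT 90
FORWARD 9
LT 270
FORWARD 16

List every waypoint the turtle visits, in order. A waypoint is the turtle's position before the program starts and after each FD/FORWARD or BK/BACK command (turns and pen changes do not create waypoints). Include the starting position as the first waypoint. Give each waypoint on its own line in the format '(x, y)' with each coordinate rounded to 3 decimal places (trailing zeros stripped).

Answer: (0, 0)
(0, 10)
(0, 19)
(16, 19)

Derivation:
Executing turtle program step by step:
Start: pos=(0,0), heading=0, pen down
LT 90: heading 0 -> 90
FD 10: (0,0) -> (0,10) [heading=90, draw]
LT 270: heading 90 -> 0
LT 90: heading 0 -> 90
FD 9: (0,10) -> (0,19) [heading=90, draw]
LT 270: heading 90 -> 0
FD 16: (0,19) -> (16,19) [heading=0, draw]
Final: pos=(16,19), heading=0, 3 segment(s) drawn
Waypoints (4 total):
(0, 0)
(0, 10)
(0, 19)
(16, 19)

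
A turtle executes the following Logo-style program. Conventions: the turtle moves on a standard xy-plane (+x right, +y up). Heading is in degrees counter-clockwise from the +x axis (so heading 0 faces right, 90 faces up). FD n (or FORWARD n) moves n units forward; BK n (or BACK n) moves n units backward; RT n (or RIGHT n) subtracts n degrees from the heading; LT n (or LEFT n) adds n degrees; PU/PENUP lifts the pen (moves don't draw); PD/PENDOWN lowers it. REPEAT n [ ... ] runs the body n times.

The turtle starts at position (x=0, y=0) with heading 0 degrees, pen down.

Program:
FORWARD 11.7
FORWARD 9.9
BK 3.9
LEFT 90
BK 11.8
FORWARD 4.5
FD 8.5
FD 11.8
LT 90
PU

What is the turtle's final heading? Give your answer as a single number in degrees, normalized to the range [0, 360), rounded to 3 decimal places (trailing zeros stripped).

Executing turtle program step by step:
Start: pos=(0,0), heading=0, pen down
FD 11.7: (0,0) -> (11.7,0) [heading=0, draw]
FD 9.9: (11.7,0) -> (21.6,0) [heading=0, draw]
BK 3.9: (21.6,0) -> (17.7,0) [heading=0, draw]
LT 90: heading 0 -> 90
BK 11.8: (17.7,0) -> (17.7,-11.8) [heading=90, draw]
FD 4.5: (17.7,-11.8) -> (17.7,-7.3) [heading=90, draw]
FD 8.5: (17.7,-7.3) -> (17.7,1.2) [heading=90, draw]
FD 11.8: (17.7,1.2) -> (17.7,13) [heading=90, draw]
LT 90: heading 90 -> 180
PU: pen up
Final: pos=(17.7,13), heading=180, 7 segment(s) drawn

Answer: 180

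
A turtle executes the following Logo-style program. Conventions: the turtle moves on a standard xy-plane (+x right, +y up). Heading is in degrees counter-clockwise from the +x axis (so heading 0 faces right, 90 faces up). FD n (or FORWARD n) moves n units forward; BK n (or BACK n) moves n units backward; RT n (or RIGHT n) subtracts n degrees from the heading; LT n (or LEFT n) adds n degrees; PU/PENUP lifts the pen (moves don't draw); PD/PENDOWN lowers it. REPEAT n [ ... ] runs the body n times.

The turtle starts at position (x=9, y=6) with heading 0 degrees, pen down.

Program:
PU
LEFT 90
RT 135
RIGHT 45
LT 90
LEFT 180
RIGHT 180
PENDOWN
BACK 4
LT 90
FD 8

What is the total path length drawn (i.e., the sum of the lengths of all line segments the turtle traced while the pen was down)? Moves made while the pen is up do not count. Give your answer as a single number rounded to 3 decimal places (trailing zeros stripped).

Answer: 12

Derivation:
Executing turtle program step by step:
Start: pos=(9,6), heading=0, pen down
PU: pen up
LT 90: heading 0 -> 90
RT 135: heading 90 -> 315
RT 45: heading 315 -> 270
LT 90: heading 270 -> 0
LT 180: heading 0 -> 180
RT 180: heading 180 -> 0
PD: pen down
BK 4: (9,6) -> (5,6) [heading=0, draw]
LT 90: heading 0 -> 90
FD 8: (5,6) -> (5,14) [heading=90, draw]
Final: pos=(5,14), heading=90, 2 segment(s) drawn

Segment lengths:
  seg 1: (9,6) -> (5,6), length = 4
  seg 2: (5,6) -> (5,14), length = 8
Total = 12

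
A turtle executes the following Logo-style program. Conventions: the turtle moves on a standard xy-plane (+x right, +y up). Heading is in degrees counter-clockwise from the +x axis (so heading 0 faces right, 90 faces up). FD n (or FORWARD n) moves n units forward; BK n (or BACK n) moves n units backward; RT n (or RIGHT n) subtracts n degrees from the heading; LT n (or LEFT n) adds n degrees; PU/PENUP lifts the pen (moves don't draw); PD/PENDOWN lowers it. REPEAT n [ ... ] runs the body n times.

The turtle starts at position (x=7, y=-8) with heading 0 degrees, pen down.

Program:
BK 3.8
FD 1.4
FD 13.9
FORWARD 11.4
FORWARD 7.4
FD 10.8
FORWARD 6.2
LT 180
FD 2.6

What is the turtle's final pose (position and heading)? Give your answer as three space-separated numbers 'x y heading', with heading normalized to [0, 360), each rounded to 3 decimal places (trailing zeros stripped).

Answer: 51.7 -8 180

Derivation:
Executing turtle program step by step:
Start: pos=(7,-8), heading=0, pen down
BK 3.8: (7,-8) -> (3.2,-8) [heading=0, draw]
FD 1.4: (3.2,-8) -> (4.6,-8) [heading=0, draw]
FD 13.9: (4.6,-8) -> (18.5,-8) [heading=0, draw]
FD 11.4: (18.5,-8) -> (29.9,-8) [heading=0, draw]
FD 7.4: (29.9,-8) -> (37.3,-8) [heading=0, draw]
FD 10.8: (37.3,-8) -> (48.1,-8) [heading=0, draw]
FD 6.2: (48.1,-8) -> (54.3,-8) [heading=0, draw]
LT 180: heading 0 -> 180
FD 2.6: (54.3,-8) -> (51.7,-8) [heading=180, draw]
Final: pos=(51.7,-8), heading=180, 8 segment(s) drawn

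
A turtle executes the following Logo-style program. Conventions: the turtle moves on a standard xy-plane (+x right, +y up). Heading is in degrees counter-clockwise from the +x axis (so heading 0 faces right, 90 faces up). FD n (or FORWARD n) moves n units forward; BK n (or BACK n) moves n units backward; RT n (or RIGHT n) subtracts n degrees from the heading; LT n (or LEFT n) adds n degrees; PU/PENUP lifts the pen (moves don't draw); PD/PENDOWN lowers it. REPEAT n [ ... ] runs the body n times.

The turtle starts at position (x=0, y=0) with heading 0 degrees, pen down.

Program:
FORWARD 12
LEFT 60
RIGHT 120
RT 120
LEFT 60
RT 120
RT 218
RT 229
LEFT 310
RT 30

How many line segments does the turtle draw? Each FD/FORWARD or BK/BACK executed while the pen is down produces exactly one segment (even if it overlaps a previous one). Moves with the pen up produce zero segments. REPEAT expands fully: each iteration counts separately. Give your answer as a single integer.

Executing turtle program step by step:
Start: pos=(0,0), heading=0, pen down
FD 12: (0,0) -> (12,0) [heading=0, draw]
LT 60: heading 0 -> 60
RT 120: heading 60 -> 300
RT 120: heading 300 -> 180
LT 60: heading 180 -> 240
RT 120: heading 240 -> 120
RT 218: heading 120 -> 262
RT 229: heading 262 -> 33
LT 310: heading 33 -> 343
RT 30: heading 343 -> 313
Final: pos=(12,0), heading=313, 1 segment(s) drawn
Segments drawn: 1

Answer: 1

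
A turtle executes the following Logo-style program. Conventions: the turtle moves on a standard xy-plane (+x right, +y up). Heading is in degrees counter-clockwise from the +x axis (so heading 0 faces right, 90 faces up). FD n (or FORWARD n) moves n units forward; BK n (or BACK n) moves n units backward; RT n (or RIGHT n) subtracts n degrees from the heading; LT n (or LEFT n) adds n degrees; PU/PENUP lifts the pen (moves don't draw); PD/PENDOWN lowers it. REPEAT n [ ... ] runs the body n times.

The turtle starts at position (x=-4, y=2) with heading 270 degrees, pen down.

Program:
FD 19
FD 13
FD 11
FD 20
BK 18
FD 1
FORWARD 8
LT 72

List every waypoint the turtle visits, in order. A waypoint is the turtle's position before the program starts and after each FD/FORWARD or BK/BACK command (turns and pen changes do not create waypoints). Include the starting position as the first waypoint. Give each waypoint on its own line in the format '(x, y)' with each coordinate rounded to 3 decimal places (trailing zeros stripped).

Executing turtle program step by step:
Start: pos=(-4,2), heading=270, pen down
FD 19: (-4,2) -> (-4,-17) [heading=270, draw]
FD 13: (-4,-17) -> (-4,-30) [heading=270, draw]
FD 11: (-4,-30) -> (-4,-41) [heading=270, draw]
FD 20: (-4,-41) -> (-4,-61) [heading=270, draw]
BK 18: (-4,-61) -> (-4,-43) [heading=270, draw]
FD 1: (-4,-43) -> (-4,-44) [heading=270, draw]
FD 8: (-4,-44) -> (-4,-52) [heading=270, draw]
LT 72: heading 270 -> 342
Final: pos=(-4,-52), heading=342, 7 segment(s) drawn
Waypoints (8 total):
(-4, 2)
(-4, -17)
(-4, -30)
(-4, -41)
(-4, -61)
(-4, -43)
(-4, -44)
(-4, -52)

Answer: (-4, 2)
(-4, -17)
(-4, -30)
(-4, -41)
(-4, -61)
(-4, -43)
(-4, -44)
(-4, -52)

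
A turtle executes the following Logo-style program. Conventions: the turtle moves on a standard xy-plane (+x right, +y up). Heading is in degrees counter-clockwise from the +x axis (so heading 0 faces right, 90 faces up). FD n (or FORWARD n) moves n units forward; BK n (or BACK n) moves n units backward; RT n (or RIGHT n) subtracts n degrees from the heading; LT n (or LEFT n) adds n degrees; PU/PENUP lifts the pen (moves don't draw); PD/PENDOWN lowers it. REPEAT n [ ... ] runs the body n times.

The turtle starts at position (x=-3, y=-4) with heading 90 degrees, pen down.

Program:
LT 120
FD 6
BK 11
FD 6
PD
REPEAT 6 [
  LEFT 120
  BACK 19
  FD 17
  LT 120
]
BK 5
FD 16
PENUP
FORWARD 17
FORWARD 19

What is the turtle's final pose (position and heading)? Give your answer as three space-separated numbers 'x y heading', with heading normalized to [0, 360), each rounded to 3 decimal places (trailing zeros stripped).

Executing turtle program step by step:
Start: pos=(-3,-4), heading=90, pen down
LT 120: heading 90 -> 210
FD 6: (-3,-4) -> (-8.196,-7) [heading=210, draw]
BK 11: (-8.196,-7) -> (1.33,-1.5) [heading=210, draw]
FD 6: (1.33,-1.5) -> (-3.866,-4.5) [heading=210, draw]
PD: pen down
REPEAT 6 [
  -- iteration 1/6 --
  LT 120: heading 210 -> 330
  BK 19: (-3.866,-4.5) -> (-20.321,5) [heading=330, draw]
  FD 17: (-20.321,5) -> (-5.598,-3.5) [heading=330, draw]
  LT 120: heading 330 -> 90
  -- iteration 2/6 --
  LT 120: heading 90 -> 210
  BK 19: (-5.598,-3.5) -> (10.856,6) [heading=210, draw]
  FD 17: (10.856,6) -> (-3.866,-2.5) [heading=210, draw]
  LT 120: heading 210 -> 330
  -- iteration 3/6 --
  LT 120: heading 330 -> 90
  BK 19: (-3.866,-2.5) -> (-3.866,-21.5) [heading=90, draw]
  FD 17: (-3.866,-21.5) -> (-3.866,-4.5) [heading=90, draw]
  LT 120: heading 90 -> 210
  -- iteration 4/6 --
  LT 120: heading 210 -> 330
  BK 19: (-3.866,-4.5) -> (-20.321,5) [heading=330, draw]
  FD 17: (-20.321,5) -> (-5.598,-3.5) [heading=330, draw]
  LT 120: heading 330 -> 90
  -- iteration 5/6 --
  LT 120: heading 90 -> 210
  BK 19: (-5.598,-3.5) -> (10.856,6) [heading=210, draw]
  FD 17: (10.856,6) -> (-3.866,-2.5) [heading=210, draw]
  LT 120: heading 210 -> 330
  -- iteration 6/6 --
  LT 120: heading 330 -> 90
  BK 19: (-3.866,-2.5) -> (-3.866,-21.5) [heading=90, draw]
  FD 17: (-3.866,-21.5) -> (-3.866,-4.5) [heading=90, draw]
  LT 120: heading 90 -> 210
]
BK 5: (-3.866,-4.5) -> (0.464,-2) [heading=210, draw]
FD 16: (0.464,-2) -> (-13.392,-10) [heading=210, draw]
PU: pen up
FD 17: (-13.392,-10) -> (-28.115,-18.5) [heading=210, move]
FD 19: (-28.115,-18.5) -> (-44.569,-28) [heading=210, move]
Final: pos=(-44.569,-28), heading=210, 17 segment(s) drawn

Answer: -44.569 -28 210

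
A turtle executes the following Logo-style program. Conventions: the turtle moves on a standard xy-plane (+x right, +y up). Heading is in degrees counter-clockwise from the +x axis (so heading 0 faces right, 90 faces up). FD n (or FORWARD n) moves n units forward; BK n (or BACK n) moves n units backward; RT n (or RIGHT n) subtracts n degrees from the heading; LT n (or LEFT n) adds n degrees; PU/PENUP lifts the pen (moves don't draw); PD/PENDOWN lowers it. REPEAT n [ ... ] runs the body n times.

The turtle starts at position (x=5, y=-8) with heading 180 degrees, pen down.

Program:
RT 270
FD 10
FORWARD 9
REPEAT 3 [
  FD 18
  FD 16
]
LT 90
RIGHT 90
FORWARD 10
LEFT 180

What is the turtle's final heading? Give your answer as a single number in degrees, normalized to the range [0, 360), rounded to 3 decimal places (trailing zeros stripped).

Answer: 90

Derivation:
Executing turtle program step by step:
Start: pos=(5,-8), heading=180, pen down
RT 270: heading 180 -> 270
FD 10: (5,-8) -> (5,-18) [heading=270, draw]
FD 9: (5,-18) -> (5,-27) [heading=270, draw]
REPEAT 3 [
  -- iteration 1/3 --
  FD 18: (5,-27) -> (5,-45) [heading=270, draw]
  FD 16: (5,-45) -> (5,-61) [heading=270, draw]
  -- iteration 2/3 --
  FD 18: (5,-61) -> (5,-79) [heading=270, draw]
  FD 16: (5,-79) -> (5,-95) [heading=270, draw]
  -- iteration 3/3 --
  FD 18: (5,-95) -> (5,-113) [heading=270, draw]
  FD 16: (5,-113) -> (5,-129) [heading=270, draw]
]
LT 90: heading 270 -> 0
RT 90: heading 0 -> 270
FD 10: (5,-129) -> (5,-139) [heading=270, draw]
LT 180: heading 270 -> 90
Final: pos=(5,-139), heading=90, 9 segment(s) drawn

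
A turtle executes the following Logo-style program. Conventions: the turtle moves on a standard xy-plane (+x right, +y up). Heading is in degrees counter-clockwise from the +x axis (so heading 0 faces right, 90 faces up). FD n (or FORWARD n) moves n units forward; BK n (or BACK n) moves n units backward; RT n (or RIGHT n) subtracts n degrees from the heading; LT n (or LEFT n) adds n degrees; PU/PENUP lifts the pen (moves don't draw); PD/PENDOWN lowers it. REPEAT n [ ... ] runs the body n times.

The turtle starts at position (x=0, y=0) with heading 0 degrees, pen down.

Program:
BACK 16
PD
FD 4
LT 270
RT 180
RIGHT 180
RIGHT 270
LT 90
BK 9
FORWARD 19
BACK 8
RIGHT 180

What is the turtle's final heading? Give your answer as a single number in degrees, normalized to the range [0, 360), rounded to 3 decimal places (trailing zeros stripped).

Executing turtle program step by step:
Start: pos=(0,0), heading=0, pen down
BK 16: (0,0) -> (-16,0) [heading=0, draw]
PD: pen down
FD 4: (-16,0) -> (-12,0) [heading=0, draw]
LT 270: heading 0 -> 270
RT 180: heading 270 -> 90
RT 180: heading 90 -> 270
RT 270: heading 270 -> 0
LT 90: heading 0 -> 90
BK 9: (-12,0) -> (-12,-9) [heading=90, draw]
FD 19: (-12,-9) -> (-12,10) [heading=90, draw]
BK 8: (-12,10) -> (-12,2) [heading=90, draw]
RT 180: heading 90 -> 270
Final: pos=(-12,2), heading=270, 5 segment(s) drawn

Answer: 270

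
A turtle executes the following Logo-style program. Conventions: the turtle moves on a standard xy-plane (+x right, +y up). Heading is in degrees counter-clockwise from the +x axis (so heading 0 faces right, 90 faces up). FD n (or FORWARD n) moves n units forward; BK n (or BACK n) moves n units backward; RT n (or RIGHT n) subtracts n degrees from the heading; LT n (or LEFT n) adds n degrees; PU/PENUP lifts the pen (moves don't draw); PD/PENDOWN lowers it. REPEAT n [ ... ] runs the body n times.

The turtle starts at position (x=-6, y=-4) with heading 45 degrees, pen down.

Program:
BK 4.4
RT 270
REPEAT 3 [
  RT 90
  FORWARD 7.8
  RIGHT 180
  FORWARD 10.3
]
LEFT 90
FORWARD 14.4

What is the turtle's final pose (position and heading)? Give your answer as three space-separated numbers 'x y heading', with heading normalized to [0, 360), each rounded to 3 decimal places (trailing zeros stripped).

Executing turtle program step by step:
Start: pos=(-6,-4), heading=45, pen down
BK 4.4: (-6,-4) -> (-9.111,-7.111) [heading=45, draw]
RT 270: heading 45 -> 135
REPEAT 3 [
  -- iteration 1/3 --
  RT 90: heading 135 -> 45
  FD 7.8: (-9.111,-7.111) -> (-3.596,-1.596) [heading=45, draw]
  RT 180: heading 45 -> 225
  FD 10.3: (-3.596,-1.596) -> (-10.879,-8.879) [heading=225, draw]
  -- iteration 2/3 --
  RT 90: heading 225 -> 135
  FD 7.8: (-10.879,-8.879) -> (-16.394,-3.364) [heading=135, draw]
  RT 180: heading 135 -> 315
  FD 10.3: (-16.394,-3.364) -> (-9.111,-10.647) [heading=315, draw]
  -- iteration 3/3 --
  RT 90: heading 315 -> 225
  FD 7.8: (-9.111,-10.647) -> (-14.627,-16.162) [heading=225, draw]
  RT 180: heading 225 -> 45
  FD 10.3: (-14.627,-16.162) -> (-7.344,-8.879) [heading=45, draw]
]
LT 90: heading 45 -> 135
FD 14.4: (-7.344,-8.879) -> (-17.526,1.303) [heading=135, draw]
Final: pos=(-17.526,1.303), heading=135, 8 segment(s) drawn

Answer: -17.526 1.303 135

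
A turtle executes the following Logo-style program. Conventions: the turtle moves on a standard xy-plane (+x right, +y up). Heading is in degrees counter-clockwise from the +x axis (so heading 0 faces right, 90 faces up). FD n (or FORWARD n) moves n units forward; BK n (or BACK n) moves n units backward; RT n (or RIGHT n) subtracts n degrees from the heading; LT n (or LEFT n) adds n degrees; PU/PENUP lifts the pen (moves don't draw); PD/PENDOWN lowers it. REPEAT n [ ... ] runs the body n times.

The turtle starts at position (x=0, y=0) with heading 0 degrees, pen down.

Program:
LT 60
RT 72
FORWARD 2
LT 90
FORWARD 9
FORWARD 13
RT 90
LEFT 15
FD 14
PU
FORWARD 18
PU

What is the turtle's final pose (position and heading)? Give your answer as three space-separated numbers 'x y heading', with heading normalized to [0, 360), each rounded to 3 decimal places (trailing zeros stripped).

Answer: 38.486 22.778 3

Derivation:
Executing turtle program step by step:
Start: pos=(0,0), heading=0, pen down
LT 60: heading 0 -> 60
RT 72: heading 60 -> 348
FD 2: (0,0) -> (1.956,-0.416) [heading=348, draw]
LT 90: heading 348 -> 78
FD 9: (1.956,-0.416) -> (3.828,8.388) [heading=78, draw]
FD 13: (3.828,8.388) -> (6.53,21.103) [heading=78, draw]
RT 90: heading 78 -> 348
LT 15: heading 348 -> 3
FD 14: (6.53,21.103) -> (20.511,21.836) [heading=3, draw]
PU: pen up
FD 18: (20.511,21.836) -> (38.486,22.778) [heading=3, move]
PU: pen up
Final: pos=(38.486,22.778), heading=3, 4 segment(s) drawn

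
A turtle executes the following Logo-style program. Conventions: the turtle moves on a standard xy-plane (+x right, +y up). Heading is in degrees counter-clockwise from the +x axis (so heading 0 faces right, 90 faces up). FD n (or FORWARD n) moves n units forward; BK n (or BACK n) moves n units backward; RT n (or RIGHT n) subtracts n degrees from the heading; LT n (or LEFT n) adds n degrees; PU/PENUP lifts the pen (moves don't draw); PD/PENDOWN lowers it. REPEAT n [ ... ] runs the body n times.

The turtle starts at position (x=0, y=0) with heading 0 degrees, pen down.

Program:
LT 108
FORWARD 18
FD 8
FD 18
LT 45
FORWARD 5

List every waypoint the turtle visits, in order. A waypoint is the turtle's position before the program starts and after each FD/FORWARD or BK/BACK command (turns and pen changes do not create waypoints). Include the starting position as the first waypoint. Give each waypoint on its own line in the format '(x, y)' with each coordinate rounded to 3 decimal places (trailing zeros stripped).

Executing turtle program step by step:
Start: pos=(0,0), heading=0, pen down
LT 108: heading 0 -> 108
FD 18: (0,0) -> (-5.562,17.119) [heading=108, draw]
FD 8: (-5.562,17.119) -> (-8.034,24.727) [heading=108, draw]
FD 18: (-8.034,24.727) -> (-13.597,41.846) [heading=108, draw]
LT 45: heading 108 -> 153
FD 5: (-13.597,41.846) -> (-18.052,44.116) [heading=153, draw]
Final: pos=(-18.052,44.116), heading=153, 4 segment(s) drawn
Waypoints (5 total):
(0, 0)
(-5.562, 17.119)
(-8.034, 24.727)
(-13.597, 41.846)
(-18.052, 44.116)

Answer: (0, 0)
(-5.562, 17.119)
(-8.034, 24.727)
(-13.597, 41.846)
(-18.052, 44.116)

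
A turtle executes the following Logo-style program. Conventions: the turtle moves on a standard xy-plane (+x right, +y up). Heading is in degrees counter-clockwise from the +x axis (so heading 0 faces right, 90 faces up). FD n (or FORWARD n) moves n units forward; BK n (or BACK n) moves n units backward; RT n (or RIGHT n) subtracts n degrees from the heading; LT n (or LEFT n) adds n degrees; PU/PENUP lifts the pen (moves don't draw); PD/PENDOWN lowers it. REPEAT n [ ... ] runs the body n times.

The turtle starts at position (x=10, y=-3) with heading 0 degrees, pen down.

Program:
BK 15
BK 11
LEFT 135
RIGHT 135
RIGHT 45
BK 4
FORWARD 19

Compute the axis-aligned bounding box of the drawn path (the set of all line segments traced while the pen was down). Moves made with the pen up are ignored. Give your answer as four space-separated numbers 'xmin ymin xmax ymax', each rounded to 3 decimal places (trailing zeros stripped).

Executing turtle program step by step:
Start: pos=(10,-3), heading=0, pen down
BK 15: (10,-3) -> (-5,-3) [heading=0, draw]
BK 11: (-5,-3) -> (-16,-3) [heading=0, draw]
LT 135: heading 0 -> 135
RT 135: heading 135 -> 0
RT 45: heading 0 -> 315
BK 4: (-16,-3) -> (-18.828,-0.172) [heading=315, draw]
FD 19: (-18.828,-0.172) -> (-5.393,-13.607) [heading=315, draw]
Final: pos=(-5.393,-13.607), heading=315, 4 segment(s) drawn

Segment endpoints: x in {-18.828, -16, -5.393, -5, 10}, y in {-13.607, -3, -0.172}
xmin=-18.828, ymin=-13.607, xmax=10, ymax=-0.172

Answer: -18.828 -13.607 10 -0.172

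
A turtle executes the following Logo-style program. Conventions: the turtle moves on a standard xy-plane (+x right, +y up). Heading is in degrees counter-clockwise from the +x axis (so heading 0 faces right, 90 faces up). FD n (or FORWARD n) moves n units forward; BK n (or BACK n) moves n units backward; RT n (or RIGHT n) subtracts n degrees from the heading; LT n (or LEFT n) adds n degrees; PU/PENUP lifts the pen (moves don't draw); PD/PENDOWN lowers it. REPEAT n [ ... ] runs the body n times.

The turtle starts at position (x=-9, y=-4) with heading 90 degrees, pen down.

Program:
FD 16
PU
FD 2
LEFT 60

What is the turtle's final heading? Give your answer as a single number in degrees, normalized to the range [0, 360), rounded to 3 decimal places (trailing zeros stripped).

Answer: 150

Derivation:
Executing turtle program step by step:
Start: pos=(-9,-4), heading=90, pen down
FD 16: (-9,-4) -> (-9,12) [heading=90, draw]
PU: pen up
FD 2: (-9,12) -> (-9,14) [heading=90, move]
LT 60: heading 90 -> 150
Final: pos=(-9,14), heading=150, 1 segment(s) drawn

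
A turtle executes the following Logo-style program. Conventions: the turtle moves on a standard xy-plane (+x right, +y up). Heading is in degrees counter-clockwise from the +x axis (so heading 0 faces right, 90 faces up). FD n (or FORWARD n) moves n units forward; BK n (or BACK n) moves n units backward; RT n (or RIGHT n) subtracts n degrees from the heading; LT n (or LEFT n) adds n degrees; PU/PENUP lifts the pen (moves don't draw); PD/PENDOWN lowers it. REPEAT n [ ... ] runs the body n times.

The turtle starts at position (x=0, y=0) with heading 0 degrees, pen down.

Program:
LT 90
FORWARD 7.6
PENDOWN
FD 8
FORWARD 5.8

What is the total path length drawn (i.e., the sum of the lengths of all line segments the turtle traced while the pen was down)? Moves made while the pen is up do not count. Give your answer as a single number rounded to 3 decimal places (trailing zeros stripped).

Answer: 21.4

Derivation:
Executing turtle program step by step:
Start: pos=(0,0), heading=0, pen down
LT 90: heading 0 -> 90
FD 7.6: (0,0) -> (0,7.6) [heading=90, draw]
PD: pen down
FD 8: (0,7.6) -> (0,15.6) [heading=90, draw]
FD 5.8: (0,15.6) -> (0,21.4) [heading=90, draw]
Final: pos=(0,21.4), heading=90, 3 segment(s) drawn

Segment lengths:
  seg 1: (0,0) -> (0,7.6), length = 7.6
  seg 2: (0,7.6) -> (0,15.6), length = 8
  seg 3: (0,15.6) -> (0,21.4), length = 5.8
Total = 21.4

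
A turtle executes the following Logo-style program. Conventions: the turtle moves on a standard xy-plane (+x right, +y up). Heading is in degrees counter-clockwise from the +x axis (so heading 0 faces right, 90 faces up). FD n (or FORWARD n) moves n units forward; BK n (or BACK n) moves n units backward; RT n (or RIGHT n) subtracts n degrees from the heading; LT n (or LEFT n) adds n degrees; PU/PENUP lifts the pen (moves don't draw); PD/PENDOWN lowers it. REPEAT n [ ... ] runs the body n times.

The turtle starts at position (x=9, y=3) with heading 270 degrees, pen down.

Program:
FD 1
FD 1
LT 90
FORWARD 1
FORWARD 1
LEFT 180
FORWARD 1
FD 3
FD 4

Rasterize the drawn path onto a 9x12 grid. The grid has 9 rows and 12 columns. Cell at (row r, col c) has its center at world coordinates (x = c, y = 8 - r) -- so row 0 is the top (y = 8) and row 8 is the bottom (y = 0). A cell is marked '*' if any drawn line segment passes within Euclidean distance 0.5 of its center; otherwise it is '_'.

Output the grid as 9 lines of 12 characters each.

Segment 0: (9,3) -> (9,2)
Segment 1: (9,2) -> (9,1)
Segment 2: (9,1) -> (10,1)
Segment 3: (10,1) -> (11,1)
Segment 4: (11,1) -> (10,1)
Segment 5: (10,1) -> (7,1)
Segment 6: (7,1) -> (3,1)

Answer: ____________
____________
____________
____________
____________
_________*__
_________*__
___*********
____________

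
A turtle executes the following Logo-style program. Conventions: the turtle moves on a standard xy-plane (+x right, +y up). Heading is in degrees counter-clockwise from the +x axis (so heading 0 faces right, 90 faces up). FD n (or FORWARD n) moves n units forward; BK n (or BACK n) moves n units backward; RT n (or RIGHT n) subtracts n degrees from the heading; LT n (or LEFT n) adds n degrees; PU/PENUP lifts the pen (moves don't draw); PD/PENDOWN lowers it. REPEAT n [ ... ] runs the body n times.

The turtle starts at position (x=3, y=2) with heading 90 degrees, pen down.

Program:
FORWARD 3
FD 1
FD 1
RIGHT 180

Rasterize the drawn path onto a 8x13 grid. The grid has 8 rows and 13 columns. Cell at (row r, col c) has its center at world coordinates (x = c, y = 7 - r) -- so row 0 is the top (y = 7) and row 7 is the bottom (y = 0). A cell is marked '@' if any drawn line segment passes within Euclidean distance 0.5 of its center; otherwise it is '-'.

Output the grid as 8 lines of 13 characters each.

Segment 0: (3,2) -> (3,5)
Segment 1: (3,5) -> (3,6)
Segment 2: (3,6) -> (3,7)

Answer: ---@---------
---@---------
---@---------
---@---------
---@---------
---@---------
-------------
-------------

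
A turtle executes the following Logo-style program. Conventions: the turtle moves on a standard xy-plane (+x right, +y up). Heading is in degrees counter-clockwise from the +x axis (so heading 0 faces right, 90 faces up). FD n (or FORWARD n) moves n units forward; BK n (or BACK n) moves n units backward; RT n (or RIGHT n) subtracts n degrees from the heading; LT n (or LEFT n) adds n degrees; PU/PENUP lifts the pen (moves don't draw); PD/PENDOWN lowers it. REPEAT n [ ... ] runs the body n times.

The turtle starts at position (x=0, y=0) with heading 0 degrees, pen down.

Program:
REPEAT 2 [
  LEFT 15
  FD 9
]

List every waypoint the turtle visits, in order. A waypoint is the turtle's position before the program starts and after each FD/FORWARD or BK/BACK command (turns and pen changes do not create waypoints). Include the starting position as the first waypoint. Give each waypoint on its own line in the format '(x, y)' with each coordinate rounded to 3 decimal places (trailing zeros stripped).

Answer: (0, 0)
(8.693, 2.329)
(16.488, 6.829)

Derivation:
Executing turtle program step by step:
Start: pos=(0,0), heading=0, pen down
REPEAT 2 [
  -- iteration 1/2 --
  LT 15: heading 0 -> 15
  FD 9: (0,0) -> (8.693,2.329) [heading=15, draw]
  -- iteration 2/2 --
  LT 15: heading 15 -> 30
  FD 9: (8.693,2.329) -> (16.488,6.829) [heading=30, draw]
]
Final: pos=(16.488,6.829), heading=30, 2 segment(s) drawn
Waypoints (3 total):
(0, 0)
(8.693, 2.329)
(16.488, 6.829)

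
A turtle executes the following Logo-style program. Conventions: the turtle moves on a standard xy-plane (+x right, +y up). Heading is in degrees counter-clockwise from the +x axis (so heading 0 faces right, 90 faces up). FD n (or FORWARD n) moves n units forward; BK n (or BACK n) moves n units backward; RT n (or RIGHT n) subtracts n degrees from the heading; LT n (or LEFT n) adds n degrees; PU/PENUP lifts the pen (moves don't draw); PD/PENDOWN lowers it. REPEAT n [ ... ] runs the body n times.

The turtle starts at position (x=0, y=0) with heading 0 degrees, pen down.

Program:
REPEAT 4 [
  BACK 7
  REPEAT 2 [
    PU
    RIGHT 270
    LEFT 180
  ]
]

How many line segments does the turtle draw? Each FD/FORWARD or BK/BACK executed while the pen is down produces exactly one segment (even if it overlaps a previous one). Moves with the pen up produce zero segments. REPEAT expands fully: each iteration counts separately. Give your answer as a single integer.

Executing turtle program step by step:
Start: pos=(0,0), heading=0, pen down
REPEAT 4 [
  -- iteration 1/4 --
  BK 7: (0,0) -> (-7,0) [heading=0, draw]
  REPEAT 2 [
    -- iteration 1/2 --
    PU: pen up
    RT 270: heading 0 -> 90
    LT 180: heading 90 -> 270
    -- iteration 2/2 --
    PU: pen up
    RT 270: heading 270 -> 0
    LT 180: heading 0 -> 180
  ]
  -- iteration 2/4 --
  BK 7: (-7,0) -> (0,0) [heading=180, move]
  REPEAT 2 [
    -- iteration 1/2 --
    PU: pen up
    RT 270: heading 180 -> 270
    LT 180: heading 270 -> 90
    -- iteration 2/2 --
    PU: pen up
    RT 270: heading 90 -> 180
    LT 180: heading 180 -> 0
  ]
  -- iteration 3/4 --
  BK 7: (0,0) -> (-7,0) [heading=0, move]
  REPEAT 2 [
    -- iteration 1/2 --
    PU: pen up
    RT 270: heading 0 -> 90
    LT 180: heading 90 -> 270
    -- iteration 2/2 --
    PU: pen up
    RT 270: heading 270 -> 0
    LT 180: heading 0 -> 180
  ]
  -- iteration 4/4 --
  BK 7: (-7,0) -> (0,0) [heading=180, move]
  REPEAT 2 [
    -- iteration 1/2 --
    PU: pen up
    RT 270: heading 180 -> 270
    LT 180: heading 270 -> 90
    -- iteration 2/2 --
    PU: pen up
    RT 270: heading 90 -> 180
    LT 180: heading 180 -> 0
  ]
]
Final: pos=(0,0), heading=0, 1 segment(s) drawn
Segments drawn: 1

Answer: 1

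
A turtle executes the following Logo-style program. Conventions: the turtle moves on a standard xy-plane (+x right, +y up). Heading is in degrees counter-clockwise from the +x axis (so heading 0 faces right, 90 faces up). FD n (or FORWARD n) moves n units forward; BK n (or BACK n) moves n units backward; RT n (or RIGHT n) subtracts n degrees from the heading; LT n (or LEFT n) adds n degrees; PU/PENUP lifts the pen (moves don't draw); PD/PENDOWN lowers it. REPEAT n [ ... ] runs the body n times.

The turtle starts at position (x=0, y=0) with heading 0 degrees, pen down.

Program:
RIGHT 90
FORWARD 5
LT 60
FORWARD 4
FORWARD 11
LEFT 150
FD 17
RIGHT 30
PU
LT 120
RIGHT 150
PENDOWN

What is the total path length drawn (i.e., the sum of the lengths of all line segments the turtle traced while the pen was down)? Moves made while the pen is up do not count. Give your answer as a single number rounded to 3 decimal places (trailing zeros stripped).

Answer: 37

Derivation:
Executing turtle program step by step:
Start: pos=(0,0), heading=0, pen down
RT 90: heading 0 -> 270
FD 5: (0,0) -> (0,-5) [heading=270, draw]
LT 60: heading 270 -> 330
FD 4: (0,-5) -> (3.464,-7) [heading=330, draw]
FD 11: (3.464,-7) -> (12.99,-12.5) [heading=330, draw]
LT 150: heading 330 -> 120
FD 17: (12.99,-12.5) -> (4.49,2.222) [heading=120, draw]
RT 30: heading 120 -> 90
PU: pen up
LT 120: heading 90 -> 210
RT 150: heading 210 -> 60
PD: pen down
Final: pos=(4.49,2.222), heading=60, 4 segment(s) drawn

Segment lengths:
  seg 1: (0,0) -> (0,-5), length = 5
  seg 2: (0,-5) -> (3.464,-7), length = 4
  seg 3: (3.464,-7) -> (12.99,-12.5), length = 11
  seg 4: (12.99,-12.5) -> (4.49,2.222), length = 17
Total = 37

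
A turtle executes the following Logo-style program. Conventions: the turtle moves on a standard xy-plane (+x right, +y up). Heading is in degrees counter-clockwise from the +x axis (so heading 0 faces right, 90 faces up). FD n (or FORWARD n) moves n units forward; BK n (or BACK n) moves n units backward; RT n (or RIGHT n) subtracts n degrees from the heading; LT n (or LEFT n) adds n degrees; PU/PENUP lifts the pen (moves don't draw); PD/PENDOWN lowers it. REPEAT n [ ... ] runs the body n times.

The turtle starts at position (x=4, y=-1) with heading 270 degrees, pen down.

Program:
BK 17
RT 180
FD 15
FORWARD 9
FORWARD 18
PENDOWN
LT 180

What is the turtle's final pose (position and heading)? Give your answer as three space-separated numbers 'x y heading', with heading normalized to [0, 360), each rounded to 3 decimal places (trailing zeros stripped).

Executing turtle program step by step:
Start: pos=(4,-1), heading=270, pen down
BK 17: (4,-1) -> (4,16) [heading=270, draw]
RT 180: heading 270 -> 90
FD 15: (4,16) -> (4,31) [heading=90, draw]
FD 9: (4,31) -> (4,40) [heading=90, draw]
FD 18: (4,40) -> (4,58) [heading=90, draw]
PD: pen down
LT 180: heading 90 -> 270
Final: pos=(4,58), heading=270, 4 segment(s) drawn

Answer: 4 58 270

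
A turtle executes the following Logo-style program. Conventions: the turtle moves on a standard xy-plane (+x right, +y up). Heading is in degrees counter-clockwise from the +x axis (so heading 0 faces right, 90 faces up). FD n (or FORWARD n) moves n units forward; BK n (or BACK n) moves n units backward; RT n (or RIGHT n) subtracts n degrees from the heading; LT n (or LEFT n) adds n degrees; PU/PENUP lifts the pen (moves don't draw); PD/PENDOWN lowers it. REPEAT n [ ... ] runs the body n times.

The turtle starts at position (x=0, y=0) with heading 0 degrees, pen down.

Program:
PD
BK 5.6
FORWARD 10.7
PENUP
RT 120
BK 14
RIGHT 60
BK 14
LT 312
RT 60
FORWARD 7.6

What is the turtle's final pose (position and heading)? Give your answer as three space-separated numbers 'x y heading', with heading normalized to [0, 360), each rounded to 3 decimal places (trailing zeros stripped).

Answer: 28.449 19.352 72

Derivation:
Executing turtle program step by step:
Start: pos=(0,0), heading=0, pen down
PD: pen down
BK 5.6: (0,0) -> (-5.6,0) [heading=0, draw]
FD 10.7: (-5.6,0) -> (5.1,0) [heading=0, draw]
PU: pen up
RT 120: heading 0 -> 240
BK 14: (5.1,0) -> (12.1,12.124) [heading=240, move]
RT 60: heading 240 -> 180
BK 14: (12.1,12.124) -> (26.1,12.124) [heading=180, move]
LT 312: heading 180 -> 132
RT 60: heading 132 -> 72
FD 7.6: (26.1,12.124) -> (28.449,19.352) [heading=72, move]
Final: pos=(28.449,19.352), heading=72, 2 segment(s) drawn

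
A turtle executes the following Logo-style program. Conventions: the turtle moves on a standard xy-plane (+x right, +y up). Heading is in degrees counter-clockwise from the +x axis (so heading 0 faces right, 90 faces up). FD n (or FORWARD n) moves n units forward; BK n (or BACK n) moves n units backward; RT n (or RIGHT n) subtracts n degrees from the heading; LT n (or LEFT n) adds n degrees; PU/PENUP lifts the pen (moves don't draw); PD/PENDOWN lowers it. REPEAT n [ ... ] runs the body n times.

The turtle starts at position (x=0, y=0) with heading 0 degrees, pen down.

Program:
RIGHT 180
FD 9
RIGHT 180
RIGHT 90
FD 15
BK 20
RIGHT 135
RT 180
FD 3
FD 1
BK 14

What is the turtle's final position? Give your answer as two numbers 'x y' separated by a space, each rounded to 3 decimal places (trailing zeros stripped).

Answer: -16.071 12.071

Derivation:
Executing turtle program step by step:
Start: pos=(0,0), heading=0, pen down
RT 180: heading 0 -> 180
FD 9: (0,0) -> (-9,0) [heading=180, draw]
RT 180: heading 180 -> 0
RT 90: heading 0 -> 270
FD 15: (-9,0) -> (-9,-15) [heading=270, draw]
BK 20: (-9,-15) -> (-9,5) [heading=270, draw]
RT 135: heading 270 -> 135
RT 180: heading 135 -> 315
FD 3: (-9,5) -> (-6.879,2.879) [heading=315, draw]
FD 1: (-6.879,2.879) -> (-6.172,2.172) [heading=315, draw]
BK 14: (-6.172,2.172) -> (-16.071,12.071) [heading=315, draw]
Final: pos=(-16.071,12.071), heading=315, 6 segment(s) drawn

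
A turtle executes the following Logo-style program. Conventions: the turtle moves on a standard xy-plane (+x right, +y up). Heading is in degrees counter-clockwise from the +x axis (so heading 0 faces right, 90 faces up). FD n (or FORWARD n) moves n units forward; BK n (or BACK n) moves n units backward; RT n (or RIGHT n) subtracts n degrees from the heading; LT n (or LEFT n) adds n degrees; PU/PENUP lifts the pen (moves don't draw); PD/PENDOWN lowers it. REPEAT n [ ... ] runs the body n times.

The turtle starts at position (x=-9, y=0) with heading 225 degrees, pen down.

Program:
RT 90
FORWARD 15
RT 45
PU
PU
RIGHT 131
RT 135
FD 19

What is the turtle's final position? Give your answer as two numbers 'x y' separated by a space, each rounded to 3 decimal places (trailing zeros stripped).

Answer: -38.56 9.281

Derivation:
Executing turtle program step by step:
Start: pos=(-9,0), heading=225, pen down
RT 90: heading 225 -> 135
FD 15: (-9,0) -> (-19.607,10.607) [heading=135, draw]
RT 45: heading 135 -> 90
PU: pen up
PU: pen up
RT 131: heading 90 -> 319
RT 135: heading 319 -> 184
FD 19: (-19.607,10.607) -> (-38.56,9.281) [heading=184, move]
Final: pos=(-38.56,9.281), heading=184, 1 segment(s) drawn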